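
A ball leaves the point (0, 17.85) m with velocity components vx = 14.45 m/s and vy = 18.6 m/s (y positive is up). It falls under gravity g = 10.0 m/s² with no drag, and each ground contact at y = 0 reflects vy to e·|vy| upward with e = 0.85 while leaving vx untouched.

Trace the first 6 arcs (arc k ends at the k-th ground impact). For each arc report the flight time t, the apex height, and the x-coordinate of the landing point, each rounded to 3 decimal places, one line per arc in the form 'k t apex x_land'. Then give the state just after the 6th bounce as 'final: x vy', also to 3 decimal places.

Arc 1: start y=17.850, vy=18.600 → t=4.511, apex=35.148, x_land=65.189, impact vy=-26.513
  bounce: vy ← 0.85·26.513 = 22.536
Arc 2: start y=0.000, vy=22.536 → t=4.507, apex=25.394, x_land=130.319, impact vy=-22.536
  bounce: vy ← 0.85·22.536 = 19.156
Arc 3: start y=0.000, vy=19.156 → t=3.831, apex=18.347, x_land=185.680, impact vy=-19.156
  bounce: vy ← 0.85·19.156 = 16.283
Arc 4: start y=0.000, vy=16.283 → t=3.257, apex=13.256, x_land=232.736, impact vy=-16.283
  bounce: vy ← 0.85·16.283 = 13.840
Arc 5: start y=0.000, vy=13.840 → t=2.768, apex=9.577, x_land=272.734, impact vy=-13.840
  bounce: vy ← 0.85·13.840 = 11.764
Arc 6: start y=0.000, vy=11.764 → t=2.353, apex=6.920, x_land=306.733, impact vy=-11.764
  bounce: vy ← 0.85·11.764 = 10.000

1 4.511 35.148 65.189
2 4.507 25.394 130.319
3 3.831 18.347 185.680
4 3.257 13.256 232.736
5 2.768 9.577 272.734
6 2.353 6.920 306.733
final: 306.733 10.000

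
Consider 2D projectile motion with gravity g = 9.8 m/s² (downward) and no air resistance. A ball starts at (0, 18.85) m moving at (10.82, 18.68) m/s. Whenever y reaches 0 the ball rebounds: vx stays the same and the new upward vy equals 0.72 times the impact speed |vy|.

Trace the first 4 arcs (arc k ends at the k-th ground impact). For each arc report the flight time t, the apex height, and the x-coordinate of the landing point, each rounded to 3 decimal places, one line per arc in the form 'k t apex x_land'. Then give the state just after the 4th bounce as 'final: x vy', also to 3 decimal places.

Arc 1: start y=18.850, vy=18.680 → t=4.641, apex=36.653, x_land=50.217, impact vy=-26.803
  bounce: vy ← 0.72·26.803 = 19.298
Arc 2: start y=0.000, vy=19.298 → t=3.938, apex=19.001, x_land=92.831, impact vy=-19.298
  bounce: vy ← 0.72·19.298 = 13.895
Arc 3: start y=0.000, vy=13.895 → t=2.836, apex=9.850, x_land=123.512, impact vy=-13.895
  bounce: vy ← 0.72·13.895 = 10.004
Arc 4: start y=0.000, vy=10.004 → t=2.042, apex=5.106, x_land=145.603, impact vy=-10.004
  bounce: vy ← 0.72·10.004 = 7.203

1 4.641 36.653 50.217
2 3.938 19.001 92.831
3 2.836 9.850 123.512
4 2.042 5.106 145.603
final: 145.603 7.203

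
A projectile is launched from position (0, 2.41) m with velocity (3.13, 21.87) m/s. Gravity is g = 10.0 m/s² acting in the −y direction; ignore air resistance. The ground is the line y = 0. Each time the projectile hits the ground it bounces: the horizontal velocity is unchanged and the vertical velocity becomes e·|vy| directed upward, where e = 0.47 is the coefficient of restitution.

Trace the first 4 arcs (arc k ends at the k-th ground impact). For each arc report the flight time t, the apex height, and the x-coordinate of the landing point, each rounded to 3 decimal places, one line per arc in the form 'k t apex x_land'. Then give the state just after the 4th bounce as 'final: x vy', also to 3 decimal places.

Arc 1: start y=2.410, vy=21.870 → t=4.482, apex=26.325, x_land=14.027, impact vy=-22.946
  bounce: vy ← 0.47·22.946 = 10.784
Arc 2: start y=0.000, vy=10.784 → t=2.157, apex=5.815, x_land=20.778, impact vy=-10.784
  bounce: vy ← 0.47·10.784 = 5.069
Arc 3: start y=0.000, vy=5.069 → t=1.014, apex=1.285, x_land=23.951, impact vy=-5.069
  bounce: vy ← 0.47·5.069 = 2.382
Arc 4: start y=0.000, vy=2.382 → t=0.476, apex=0.284, x_land=25.443, impact vy=-2.382
  bounce: vy ← 0.47·2.382 = 1.120

1 4.482 26.325 14.027
2 2.157 5.815 20.778
3 1.014 1.285 23.951
4 0.476 0.284 25.443
final: 25.443 1.120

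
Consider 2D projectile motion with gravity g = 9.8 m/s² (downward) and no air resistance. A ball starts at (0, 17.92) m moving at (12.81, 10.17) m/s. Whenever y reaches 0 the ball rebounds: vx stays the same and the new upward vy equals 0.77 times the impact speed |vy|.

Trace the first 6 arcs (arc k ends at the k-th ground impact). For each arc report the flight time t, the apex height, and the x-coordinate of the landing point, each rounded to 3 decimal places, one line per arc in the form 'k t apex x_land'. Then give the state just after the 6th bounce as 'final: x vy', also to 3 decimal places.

Arc 1: start y=17.920, vy=10.170 → t=3.214, apex=23.197, x_land=41.166, impact vy=-21.323
  bounce: vy ← 0.77·21.323 = 16.419
Arc 2: start y=0.000, vy=16.419 → t=3.351, apex=13.753, x_land=84.088, impact vy=-16.419
  bounce: vy ← 0.77·16.419 = 12.642
Arc 3: start y=0.000, vy=12.642 → t=2.580, apex=8.154, x_land=117.139, impact vy=-12.642
  bounce: vy ← 0.77·12.642 = 9.735
Arc 4: start y=0.000, vy=9.735 → t=1.987, apex=4.835, x_land=142.588, impact vy=-9.735
  bounce: vy ← 0.77·9.735 = 7.496
Arc 5: start y=0.000, vy=7.496 → t=1.530, apex=2.867, x_land=162.183, impact vy=-7.496
  bounce: vy ← 0.77·7.496 = 5.772
Arc 6: start y=0.000, vy=5.772 → t=1.178, apex=1.700, x_land=177.272, impact vy=-5.772
  bounce: vy ← 0.77·5.772 = 4.444

1 3.214 23.197 41.166
2 3.351 13.753 84.088
3 2.580 8.154 117.139
4 1.987 4.835 142.588
5 1.530 2.867 162.183
6 1.178 1.700 177.272
final: 177.272 4.444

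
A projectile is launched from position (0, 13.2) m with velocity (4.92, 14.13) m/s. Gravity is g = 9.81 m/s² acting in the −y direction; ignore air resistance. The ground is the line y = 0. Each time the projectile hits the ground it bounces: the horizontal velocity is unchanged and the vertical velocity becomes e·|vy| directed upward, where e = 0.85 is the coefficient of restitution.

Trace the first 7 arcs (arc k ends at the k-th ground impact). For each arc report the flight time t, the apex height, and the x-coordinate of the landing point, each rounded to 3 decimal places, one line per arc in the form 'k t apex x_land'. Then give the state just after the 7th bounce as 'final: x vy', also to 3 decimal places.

Arc 1: start y=13.200, vy=14.130 → t=3.623, apex=23.376, x_land=17.827, impact vy=-21.416
  bounce: vy ← 0.85·21.416 = 18.204
Arc 2: start y=0.000, vy=18.204 → t=3.711, apex=16.889, x_land=36.086, impact vy=-18.204
  bounce: vy ← 0.85·18.204 = 15.473
Arc 3: start y=0.000, vy=15.473 → t=3.155, apex=12.203, x_land=51.607, impact vy=-15.473
  bounce: vy ← 0.85·15.473 = 13.152
Arc 4: start y=0.000, vy=13.152 → t=2.681, apex=8.816, x_land=64.799, impact vy=-13.152
  bounce: vy ← 0.85·13.152 = 11.179
Arc 5: start y=0.000, vy=11.179 → t=2.279, apex=6.370, x_land=76.012, impact vy=-11.179
  bounce: vy ← 0.85·11.179 = 9.502
Arc 6: start y=0.000, vy=9.502 → t=1.937, apex=4.602, x_land=85.544, impact vy=-9.502
  bounce: vy ← 0.85·9.502 = 8.077
Arc 7: start y=0.000, vy=8.077 → t=1.647, apex=3.325, x_land=93.646, impact vy=-8.077
  bounce: vy ← 0.85·8.077 = 6.865

1 3.623 23.376 17.827
2 3.711 16.889 36.086
3 3.155 12.203 51.607
4 2.681 8.816 64.799
5 2.279 6.370 76.012
6 1.937 4.602 85.544
7 1.647 3.325 93.646
final: 93.646 6.865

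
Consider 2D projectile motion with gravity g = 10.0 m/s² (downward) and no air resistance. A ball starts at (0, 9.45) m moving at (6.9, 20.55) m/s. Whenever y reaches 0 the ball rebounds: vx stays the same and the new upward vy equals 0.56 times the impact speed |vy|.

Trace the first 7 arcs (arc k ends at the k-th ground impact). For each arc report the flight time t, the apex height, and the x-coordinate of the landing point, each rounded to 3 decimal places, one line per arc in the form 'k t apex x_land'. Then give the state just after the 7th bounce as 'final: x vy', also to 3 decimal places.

Arc 1: start y=9.450, vy=20.550 → t=4.527, apex=30.565, x_land=31.239, impact vy=-24.725
  bounce: vy ← 0.56·24.725 = 13.846
Arc 2: start y=0.000, vy=13.846 → t=2.769, apex=9.585, x_land=50.347, impact vy=-13.846
  bounce: vy ← 0.56·13.846 = 7.754
Arc 3: start y=0.000, vy=7.754 → t=1.551, apex=3.006, x_land=61.047, impact vy=-7.754
  bounce: vy ← 0.56·7.754 = 4.342
Arc 4: start y=0.000, vy=4.342 → t=0.868, apex=0.943, x_land=67.039, impact vy=-4.342
  bounce: vy ← 0.56·4.342 = 2.432
Arc 5: start y=0.000, vy=2.432 → t=0.486, apex=0.296, x_land=70.394, impact vy=-2.432
  bounce: vy ← 0.56·2.432 = 1.362
Arc 6: start y=0.000, vy=1.362 → t=0.272, apex=0.093, x_land=72.273, impact vy=-1.362
  bounce: vy ← 0.56·1.362 = 0.763
Arc 7: start y=0.000, vy=0.763 → t=0.153, apex=0.029, x_land=73.325, impact vy=-0.763
  bounce: vy ← 0.56·0.763 = 0.427

1 4.527 30.565 31.239
2 2.769 9.585 50.347
3 1.551 3.006 61.047
4 0.868 0.943 67.039
5 0.486 0.296 70.394
6 0.272 0.093 72.273
7 0.153 0.029 73.325
final: 73.325 0.427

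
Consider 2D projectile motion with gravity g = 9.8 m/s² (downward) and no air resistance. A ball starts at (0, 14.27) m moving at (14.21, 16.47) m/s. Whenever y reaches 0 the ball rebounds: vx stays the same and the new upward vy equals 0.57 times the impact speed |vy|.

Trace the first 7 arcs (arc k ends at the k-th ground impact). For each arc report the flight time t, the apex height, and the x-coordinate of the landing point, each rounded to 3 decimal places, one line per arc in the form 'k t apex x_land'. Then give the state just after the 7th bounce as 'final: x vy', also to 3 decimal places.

1 4.076 28.110 57.916
2 2.730 9.133 96.716
3 1.556 2.967 118.832
4 0.887 0.964 131.438
5 0.506 0.313 138.624
6 0.288 0.102 142.719
7 0.164 0.033 145.054
final: 145.054 0.459

Arc 1: start y=14.270, vy=16.470 → t=4.076, apex=28.110, x_land=57.916, impact vy=-23.472
  bounce: vy ← 0.57·23.472 = 13.379
Arc 2: start y=0.000, vy=13.379 → t=2.730, apex=9.133, x_land=96.716, impact vy=-13.379
  bounce: vy ← 0.57·13.379 = 7.626
Arc 3: start y=0.000, vy=7.626 → t=1.556, apex=2.967, x_land=118.832, impact vy=-7.626
  bounce: vy ← 0.57·7.626 = 4.347
Arc 4: start y=0.000, vy=4.347 → t=0.887, apex=0.964, x_land=131.438, impact vy=-4.347
  bounce: vy ← 0.57·4.347 = 2.478
Arc 5: start y=0.000, vy=2.478 → t=0.506, apex=0.313, x_land=138.624, impact vy=-2.478
  bounce: vy ← 0.57·2.478 = 1.412
Arc 6: start y=0.000, vy=1.412 → t=0.288, apex=0.102, x_land=142.719, impact vy=-1.412
  bounce: vy ← 0.57·1.412 = 0.805
Arc 7: start y=0.000, vy=0.805 → t=0.164, apex=0.033, x_land=145.054, impact vy=-0.805
  bounce: vy ← 0.57·0.805 = 0.459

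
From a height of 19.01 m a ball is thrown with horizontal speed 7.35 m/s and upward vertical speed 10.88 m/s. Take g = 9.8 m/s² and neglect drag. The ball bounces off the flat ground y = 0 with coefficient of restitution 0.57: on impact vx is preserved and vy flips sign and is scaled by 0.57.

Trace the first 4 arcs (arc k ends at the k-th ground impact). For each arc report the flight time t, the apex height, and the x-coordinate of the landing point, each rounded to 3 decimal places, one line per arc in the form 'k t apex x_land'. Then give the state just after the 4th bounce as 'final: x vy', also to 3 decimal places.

Arc 1: start y=19.010, vy=10.880 → t=3.371, apex=25.050, x_land=24.778, impact vy=-22.158
  bounce: vy ← 0.57·22.158 = 12.630
Arc 2: start y=0.000, vy=12.630 → t=2.578, apex=8.139, x_land=43.723, impact vy=-12.630
  bounce: vy ← 0.57·12.630 = 7.199
Arc 3: start y=0.000, vy=7.199 → t=1.469, apex=2.644, x_land=54.522, impact vy=-7.199
  bounce: vy ← 0.57·7.199 = 4.103
Arc 4: start y=0.000, vy=4.103 → t=0.837, apex=0.859, x_land=60.677, impact vy=-4.103
  bounce: vy ← 0.57·4.103 = 2.339

1 3.371 25.050 24.778
2 2.578 8.139 43.723
3 1.469 2.644 54.522
4 0.837 0.859 60.677
final: 60.677 2.339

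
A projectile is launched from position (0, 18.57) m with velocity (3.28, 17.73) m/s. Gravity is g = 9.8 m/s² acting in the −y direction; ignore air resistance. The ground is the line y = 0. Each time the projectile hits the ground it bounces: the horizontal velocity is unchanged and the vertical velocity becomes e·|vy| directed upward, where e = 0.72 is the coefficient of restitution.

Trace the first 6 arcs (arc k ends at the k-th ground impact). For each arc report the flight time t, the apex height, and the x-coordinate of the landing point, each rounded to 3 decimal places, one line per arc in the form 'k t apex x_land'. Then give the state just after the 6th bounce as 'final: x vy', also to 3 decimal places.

1 4.467 34.608 14.651
2 3.827 17.941 27.204
3 2.755 9.301 36.241
4 1.984 4.821 42.749
5 1.428 2.499 47.434
6 1.028 1.296 50.807
final: 50.807 3.628

Arc 1: start y=18.570, vy=17.730 → t=4.467, apex=34.608, x_land=14.651, impact vy=-26.045
  bounce: vy ← 0.72·26.045 = 18.752
Arc 2: start y=0.000, vy=18.752 → t=3.827, apex=17.941, x_land=27.204, impact vy=-18.752
  bounce: vy ← 0.72·18.752 = 13.502
Arc 3: start y=0.000, vy=13.502 → t=2.755, apex=9.301, x_land=36.241, impact vy=-13.502
  bounce: vy ← 0.72·13.502 = 9.721
Arc 4: start y=0.000, vy=9.721 → t=1.984, apex=4.821, x_land=42.749, impact vy=-9.721
  bounce: vy ← 0.72·9.721 = 6.999
Arc 5: start y=0.000, vy=6.999 → t=1.428, apex=2.499, x_land=47.434, impact vy=-6.999
  bounce: vy ← 0.72·6.999 = 5.039
Arc 6: start y=0.000, vy=5.039 → t=1.028, apex=1.296, x_land=50.807, impact vy=-5.039
  bounce: vy ← 0.72·5.039 = 3.628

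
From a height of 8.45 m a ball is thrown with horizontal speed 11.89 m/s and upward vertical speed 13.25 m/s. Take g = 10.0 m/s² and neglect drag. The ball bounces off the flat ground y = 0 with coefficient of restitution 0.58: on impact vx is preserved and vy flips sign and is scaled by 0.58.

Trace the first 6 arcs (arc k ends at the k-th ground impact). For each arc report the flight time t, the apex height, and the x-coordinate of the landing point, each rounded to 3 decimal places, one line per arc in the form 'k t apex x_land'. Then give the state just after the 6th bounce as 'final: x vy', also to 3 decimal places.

Arc 1: start y=8.450, vy=13.250 → t=3.181, apex=17.228, x_land=37.825, impact vy=-18.562
  bounce: vy ← 0.58·18.562 = 10.766
Arc 2: start y=0.000, vy=10.766 → t=2.153, apex=5.796, x_land=63.427, impact vy=-10.766
  bounce: vy ← 0.58·10.766 = 6.244
Arc 3: start y=0.000, vy=6.244 → t=1.249, apex=1.950, x_land=78.276, impact vy=-6.244
  bounce: vy ← 0.58·6.244 = 3.622
Arc 4: start y=0.000, vy=3.622 → t=0.724, apex=0.656, x_land=86.889, impact vy=-3.622
  bounce: vy ← 0.58·3.622 = 2.101
Arc 5: start y=0.000, vy=2.101 → t=0.420, apex=0.221, x_land=91.884, impact vy=-2.101
  bounce: vy ← 0.58·2.101 = 1.218
Arc 6: start y=0.000, vy=1.218 → t=0.244, apex=0.074, x_land=94.781, impact vy=-1.218
  bounce: vy ← 0.58·1.218 = 0.707

1 3.181 17.228 37.825
2 2.153 5.796 63.427
3 1.249 1.950 78.276
4 0.724 0.656 86.889
5 0.420 0.221 91.884
6 0.244 0.074 94.781
final: 94.781 0.707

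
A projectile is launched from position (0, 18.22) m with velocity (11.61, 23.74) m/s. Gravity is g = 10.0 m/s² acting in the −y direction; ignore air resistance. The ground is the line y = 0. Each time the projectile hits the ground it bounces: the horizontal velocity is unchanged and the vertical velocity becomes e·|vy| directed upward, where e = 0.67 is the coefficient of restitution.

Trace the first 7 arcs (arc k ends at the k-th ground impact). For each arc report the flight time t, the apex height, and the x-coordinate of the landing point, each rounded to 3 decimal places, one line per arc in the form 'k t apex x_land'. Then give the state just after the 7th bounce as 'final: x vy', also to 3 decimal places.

Arc 1: start y=18.220, vy=23.740 → t=5.420, apex=46.399, x_land=62.930, impact vy=-30.463
  bounce: vy ← 0.67·30.463 = 20.410
Arc 2: start y=0.000, vy=20.410 → t=4.082, apex=20.829, x_land=110.322, impact vy=-20.410
  bounce: vy ← 0.67·20.410 = 13.675
Arc 3: start y=0.000, vy=13.675 → t=2.735, apex=9.350, x_land=142.075, impact vy=-13.675
  bounce: vy ← 0.67·13.675 = 9.162
Arc 4: start y=0.000, vy=9.162 → t=1.832, apex=4.197, x_land=163.349, impact vy=-9.162
  bounce: vy ← 0.67·9.162 = 6.139
Arc 5: start y=0.000, vy=6.139 → t=1.228, apex=1.884, x_land=177.603, impact vy=-6.139
  bounce: vy ← 0.67·6.139 = 4.113
Arc 6: start y=0.000, vy=4.113 → t=0.823, apex=0.846, x_land=187.153, impact vy=-4.113
  bounce: vy ← 0.67·4.113 = 2.756
Arc 7: start y=0.000, vy=2.756 → t=0.551, apex=0.380, x_land=193.552, impact vy=-2.756
  bounce: vy ← 0.67·2.756 = 1.846

1 5.420 46.399 62.930
2 4.082 20.829 110.322
3 2.735 9.350 142.075
4 1.832 4.197 163.349
5 1.228 1.884 177.603
6 0.823 0.846 187.153
7 0.551 0.380 193.552
final: 193.552 1.846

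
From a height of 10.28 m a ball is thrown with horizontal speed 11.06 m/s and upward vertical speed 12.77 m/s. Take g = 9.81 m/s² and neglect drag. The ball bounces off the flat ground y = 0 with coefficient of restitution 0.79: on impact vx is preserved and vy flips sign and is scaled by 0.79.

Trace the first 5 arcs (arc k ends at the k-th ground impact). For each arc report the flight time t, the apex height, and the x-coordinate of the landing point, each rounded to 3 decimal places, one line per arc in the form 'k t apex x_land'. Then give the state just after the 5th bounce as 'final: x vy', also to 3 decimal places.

Arc 1: start y=10.280, vy=12.770 → t=3.249, apex=18.592, x_land=35.930, impact vy=-19.099
  bounce: vy ← 0.79·19.099 = 15.088
Arc 2: start y=0.000, vy=15.088 → t=3.076, apex=11.603, x_land=69.951, impact vy=-15.088
  bounce: vy ← 0.79·15.088 = 11.920
Arc 3: start y=0.000, vy=11.920 → t=2.430, apex=7.241, x_land=96.828, impact vy=-11.920
  bounce: vy ← 0.79·11.920 = 9.416
Arc 4: start y=0.000, vy=9.416 → t=1.920, apex=4.519, x_land=118.060, impact vy=-9.416
  bounce: vy ← 0.79·9.416 = 7.439
Arc 5: start y=0.000, vy=7.439 → t=1.517, apex=2.821, x_land=134.834, impact vy=-7.439
  bounce: vy ← 0.79·7.439 = 5.877

1 3.249 18.592 35.930
2 3.076 11.603 69.951
3 2.430 7.241 96.828
4 1.920 4.519 118.060
5 1.517 2.821 134.834
final: 134.834 5.877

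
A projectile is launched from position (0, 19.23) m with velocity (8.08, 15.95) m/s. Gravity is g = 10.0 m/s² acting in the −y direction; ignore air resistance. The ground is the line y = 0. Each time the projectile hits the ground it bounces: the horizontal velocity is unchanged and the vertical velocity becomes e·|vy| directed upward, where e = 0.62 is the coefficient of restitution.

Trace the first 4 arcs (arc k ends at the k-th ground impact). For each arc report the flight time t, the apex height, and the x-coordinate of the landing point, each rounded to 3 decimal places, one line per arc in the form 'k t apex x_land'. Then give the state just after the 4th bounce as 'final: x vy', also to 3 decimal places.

Arc 1: start y=19.230, vy=15.950 → t=4.123, apex=31.950, x_land=33.313, impact vy=-25.278
  bounce: vy ← 0.62·25.278 = 15.673
Arc 2: start y=0.000, vy=15.673 → t=3.135, apex=12.282, x_land=58.640, impact vy=-15.673
  bounce: vy ← 0.62·15.673 = 9.717
Arc 3: start y=0.000, vy=9.717 → t=1.943, apex=4.721, x_land=74.342, impact vy=-9.717
  bounce: vy ← 0.62·9.717 = 6.025
Arc 4: start y=0.000, vy=6.025 → t=1.205, apex=1.815, x_land=84.078, impact vy=-6.025
  bounce: vy ← 0.62·6.025 = 3.735

1 4.123 31.950 33.313
2 3.135 12.282 58.640
3 1.943 4.721 74.342
4 1.205 1.815 84.078
final: 84.078 3.735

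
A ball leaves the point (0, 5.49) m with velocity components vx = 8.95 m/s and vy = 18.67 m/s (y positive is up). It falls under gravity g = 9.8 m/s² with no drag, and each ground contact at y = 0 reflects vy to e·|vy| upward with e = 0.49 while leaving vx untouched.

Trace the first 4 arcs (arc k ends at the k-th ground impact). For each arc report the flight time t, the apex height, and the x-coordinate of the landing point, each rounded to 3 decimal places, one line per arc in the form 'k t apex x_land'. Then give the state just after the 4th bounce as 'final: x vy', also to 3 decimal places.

1 4.085 23.274 36.556
2 2.136 5.588 55.672
3 1.047 1.342 65.039
4 0.513 0.322 69.628
final: 69.628 1.231

Arc 1: start y=5.490, vy=18.670 → t=4.085, apex=23.274, x_land=36.556, impact vy=-21.358
  bounce: vy ← 0.49·21.358 = 10.466
Arc 2: start y=0.000, vy=10.466 → t=2.136, apex=5.588, x_land=55.672, impact vy=-10.466
  bounce: vy ← 0.49·10.466 = 5.128
Arc 3: start y=0.000, vy=5.128 → t=1.047, apex=1.342, x_land=65.039, impact vy=-5.128
  bounce: vy ← 0.49·5.128 = 2.513
Arc 4: start y=0.000, vy=2.513 → t=0.513, apex=0.322, x_land=69.628, impact vy=-2.513
  bounce: vy ← 0.49·2.513 = 1.231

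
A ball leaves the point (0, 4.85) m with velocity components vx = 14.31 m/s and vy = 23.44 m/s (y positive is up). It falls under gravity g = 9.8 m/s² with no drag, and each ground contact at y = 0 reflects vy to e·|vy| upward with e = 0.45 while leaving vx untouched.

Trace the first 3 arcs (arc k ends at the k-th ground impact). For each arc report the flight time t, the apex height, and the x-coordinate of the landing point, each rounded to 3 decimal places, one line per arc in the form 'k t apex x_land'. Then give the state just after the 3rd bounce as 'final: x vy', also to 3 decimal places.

1 4.982 32.882 71.297
2 2.331 6.659 104.660
3 1.049 1.348 119.674
final: 119.674 2.313

Arc 1: start y=4.850, vy=23.440 → t=4.982, apex=32.882, x_land=71.297, impact vy=-25.387
  bounce: vy ← 0.45·25.387 = 11.424
Arc 2: start y=0.000, vy=11.424 → t=2.331, apex=6.659, x_land=104.660, impact vy=-11.424
  bounce: vy ← 0.45·11.424 = 5.141
Arc 3: start y=0.000, vy=5.141 → t=1.049, apex=1.348, x_land=119.674, impact vy=-5.141
  bounce: vy ← 0.45·5.141 = 2.313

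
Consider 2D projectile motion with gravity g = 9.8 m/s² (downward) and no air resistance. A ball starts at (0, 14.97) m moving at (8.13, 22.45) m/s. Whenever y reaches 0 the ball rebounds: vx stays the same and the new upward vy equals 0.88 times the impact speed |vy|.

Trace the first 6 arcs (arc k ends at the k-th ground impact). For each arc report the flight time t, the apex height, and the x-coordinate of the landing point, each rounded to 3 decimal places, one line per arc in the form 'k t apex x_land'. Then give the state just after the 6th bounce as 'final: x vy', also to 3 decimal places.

Arc 1: start y=14.970, vy=22.450 → t=5.172, apex=40.684, x_land=42.051, impact vy=-28.239
  bounce: vy ← 0.88·28.239 = 24.850
Arc 2: start y=0.000, vy=24.850 → t=5.071, apex=31.506, x_land=83.281, impact vy=-24.850
  bounce: vy ← 0.88·24.850 = 21.868
Arc 3: start y=0.000, vy=21.868 → t=4.463, apex=24.398, x_land=119.564, impact vy=-21.868
  bounce: vy ← 0.88·21.868 = 19.244
Arc 4: start y=0.000, vy=19.244 → t=3.927, apex=18.894, x_land=151.493, impact vy=-19.244
  bounce: vy ← 0.88·19.244 = 16.935
Arc 5: start y=0.000, vy=16.935 → t=3.456, apex=14.632, x_land=179.591, impact vy=-16.935
  bounce: vy ← 0.88·16.935 = 14.902
Arc 6: start y=0.000, vy=14.902 → t=3.041, apex=11.331, x_land=204.316, impact vy=-14.902
  bounce: vy ← 0.88·14.902 = 13.114

1 5.172 40.684 42.051
2 5.071 31.506 83.281
3 4.463 24.398 119.564
4 3.927 18.894 151.493
5 3.456 14.632 179.591
6 3.041 11.331 204.316
final: 204.316 13.114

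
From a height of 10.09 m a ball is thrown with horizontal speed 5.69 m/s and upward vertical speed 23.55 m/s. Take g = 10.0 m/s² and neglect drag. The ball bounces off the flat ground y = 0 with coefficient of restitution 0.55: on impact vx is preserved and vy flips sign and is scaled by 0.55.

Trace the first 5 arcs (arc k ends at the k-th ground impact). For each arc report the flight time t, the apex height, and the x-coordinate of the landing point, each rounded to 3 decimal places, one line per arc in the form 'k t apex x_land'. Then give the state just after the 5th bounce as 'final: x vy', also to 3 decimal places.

1 5.105 37.820 29.049
2 3.025 11.441 46.263
3 1.664 3.461 55.731
4 0.915 1.047 60.938
5 0.503 0.317 63.802
final: 63.802 1.384

Arc 1: start y=10.090, vy=23.550 → t=5.105, apex=37.820, x_land=29.049, impact vy=-27.503
  bounce: vy ← 0.55·27.503 = 15.127
Arc 2: start y=0.000, vy=15.127 → t=3.025, apex=11.441, x_land=46.263, impact vy=-15.127
  bounce: vy ← 0.55·15.127 = 8.320
Arc 3: start y=0.000, vy=8.320 → t=1.664, apex=3.461, x_land=55.731, impact vy=-8.320
  bounce: vy ← 0.55·8.320 = 4.576
Arc 4: start y=0.000, vy=4.576 → t=0.915, apex=1.047, x_land=60.938, impact vy=-4.576
  bounce: vy ← 0.55·4.576 = 2.517
Arc 5: start y=0.000, vy=2.517 → t=0.503, apex=0.317, x_land=63.802, impact vy=-2.517
  bounce: vy ← 0.55·2.517 = 1.384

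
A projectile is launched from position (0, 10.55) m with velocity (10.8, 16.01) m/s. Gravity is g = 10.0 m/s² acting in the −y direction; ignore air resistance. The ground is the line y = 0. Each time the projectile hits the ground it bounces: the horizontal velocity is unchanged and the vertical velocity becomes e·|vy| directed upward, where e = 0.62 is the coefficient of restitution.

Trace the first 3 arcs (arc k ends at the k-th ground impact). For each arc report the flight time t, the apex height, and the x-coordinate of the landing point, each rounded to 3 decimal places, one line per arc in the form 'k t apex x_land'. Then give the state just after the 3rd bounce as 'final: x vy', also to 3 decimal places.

Arc 1: start y=10.550, vy=16.010 → t=3.763, apex=23.366, x_land=40.638, impact vy=-21.618
  bounce: vy ← 0.62·21.618 = 13.403
Arc 2: start y=0.000, vy=13.403 → t=2.681, apex=8.982, x_land=69.588, impact vy=-13.403
  bounce: vy ← 0.62·13.403 = 8.310
Arc 3: start y=0.000, vy=8.310 → t=1.662, apex=3.453, x_land=87.537, impact vy=-8.310
  bounce: vy ← 0.62·8.310 = 5.152

1 3.763 23.366 40.638
2 2.681 8.982 69.588
3 1.662 3.453 87.537
final: 87.537 5.152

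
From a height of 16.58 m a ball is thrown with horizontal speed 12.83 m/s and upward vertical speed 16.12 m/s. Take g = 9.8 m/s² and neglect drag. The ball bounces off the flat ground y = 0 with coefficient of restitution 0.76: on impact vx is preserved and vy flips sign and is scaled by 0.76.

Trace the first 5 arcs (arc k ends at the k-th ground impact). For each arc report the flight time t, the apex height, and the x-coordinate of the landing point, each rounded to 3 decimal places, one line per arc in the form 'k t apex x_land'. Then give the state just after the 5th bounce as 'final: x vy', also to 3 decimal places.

1 4.113 29.838 52.764
2 3.751 17.234 100.888
3 2.851 9.955 137.461
4 2.166 5.750 165.257
5 1.647 3.321 186.382
final: 186.382 6.132

Arc 1: start y=16.580, vy=16.120 → t=4.113, apex=29.838, x_land=52.764, impact vy=-24.183
  bounce: vy ← 0.76·24.183 = 18.379
Arc 2: start y=0.000, vy=18.379 → t=3.751, apex=17.234, x_land=100.888, impact vy=-18.379
  bounce: vy ← 0.76·18.379 = 13.968
Arc 3: start y=0.000, vy=13.968 → t=2.851, apex=9.955, x_land=137.461, impact vy=-13.968
  bounce: vy ← 0.76·13.968 = 10.616
Arc 4: start y=0.000, vy=10.616 → t=2.166, apex=5.750, x_land=165.257, impact vy=-10.616
  bounce: vy ← 0.76·10.616 = 8.068
Arc 5: start y=0.000, vy=8.068 → t=1.647, apex=3.321, x_land=186.382, impact vy=-8.068
  bounce: vy ← 0.76·8.068 = 6.132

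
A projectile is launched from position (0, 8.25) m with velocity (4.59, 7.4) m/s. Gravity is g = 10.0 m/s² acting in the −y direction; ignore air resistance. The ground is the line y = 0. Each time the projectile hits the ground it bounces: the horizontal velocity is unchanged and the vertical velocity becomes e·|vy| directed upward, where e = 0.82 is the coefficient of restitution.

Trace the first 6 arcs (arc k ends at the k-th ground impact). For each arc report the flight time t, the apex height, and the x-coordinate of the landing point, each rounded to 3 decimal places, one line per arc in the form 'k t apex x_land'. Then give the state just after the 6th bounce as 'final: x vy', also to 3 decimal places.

1 2.222 10.988 10.201
2 2.431 7.388 21.360
3 1.994 4.968 30.511
4 1.635 3.340 38.014
5 1.340 2.246 44.167
6 1.099 1.510 49.212
final: 49.212 4.507

Arc 1: start y=8.250, vy=7.400 → t=2.222, apex=10.988, x_land=10.201, impact vy=-14.824
  bounce: vy ← 0.82·14.824 = 12.156
Arc 2: start y=0.000, vy=12.156 → t=2.431, apex=7.388, x_land=21.360, impact vy=-12.156
  bounce: vy ← 0.82·12.156 = 9.968
Arc 3: start y=0.000, vy=9.968 → t=1.994, apex=4.968, x_land=30.511, impact vy=-9.968
  bounce: vy ← 0.82·9.968 = 8.174
Arc 4: start y=0.000, vy=8.174 → t=1.635, apex=3.340, x_land=38.014, impact vy=-8.174
  bounce: vy ← 0.82·8.174 = 6.702
Arc 5: start y=0.000, vy=6.702 → t=1.340, apex=2.246, x_land=44.167, impact vy=-6.702
  bounce: vy ← 0.82·6.702 = 5.496
Arc 6: start y=0.000, vy=5.496 → t=1.099, apex=1.510, x_land=49.212, impact vy=-5.496
  bounce: vy ← 0.82·5.496 = 4.507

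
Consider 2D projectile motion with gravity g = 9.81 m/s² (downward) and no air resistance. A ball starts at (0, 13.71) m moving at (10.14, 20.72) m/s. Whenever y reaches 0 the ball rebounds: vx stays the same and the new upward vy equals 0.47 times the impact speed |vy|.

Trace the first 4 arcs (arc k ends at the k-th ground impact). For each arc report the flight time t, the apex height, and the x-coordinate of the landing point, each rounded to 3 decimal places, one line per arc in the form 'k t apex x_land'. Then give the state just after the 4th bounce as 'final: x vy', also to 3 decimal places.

1 4.806 35.592 48.731
2 2.532 7.862 74.407
3 1.190 1.737 86.475
4 0.559 0.384 92.146
final: 92.146 1.289

Arc 1: start y=13.710, vy=20.720 → t=4.806, apex=35.592, x_land=48.731, impact vy=-26.426
  bounce: vy ← 0.47·26.426 = 12.420
Arc 2: start y=0.000, vy=12.420 → t=2.532, apex=7.862, x_land=74.407, impact vy=-12.420
  bounce: vy ← 0.47·12.420 = 5.837
Arc 3: start y=0.000, vy=5.837 → t=1.190, apex=1.737, x_land=86.475, impact vy=-5.837
  bounce: vy ← 0.47·5.837 = 2.744
Arc 4: start y=0.000, vy=2.744 → t=0.559, apex=0.384, x_land=92.146, impact vy=-2.744
  bounce: vy ← 0.47·2.744 = 1.289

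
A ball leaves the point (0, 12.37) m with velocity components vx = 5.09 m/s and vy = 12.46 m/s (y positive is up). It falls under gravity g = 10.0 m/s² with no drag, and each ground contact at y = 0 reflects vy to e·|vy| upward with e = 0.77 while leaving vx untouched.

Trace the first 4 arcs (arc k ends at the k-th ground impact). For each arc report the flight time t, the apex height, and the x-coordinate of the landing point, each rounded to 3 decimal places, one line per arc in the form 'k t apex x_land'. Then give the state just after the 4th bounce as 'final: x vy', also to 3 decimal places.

Arc 1: start y=12.370, vy=12.460 → t=3.253, apex=20.133, x_land=16.556, impact vy=-20.066
  bounce: vy ← 0.77·20.066 = 15.451
Arc 2: start y=0.000, vy=15.451 → t=3.090, apex=11.937, x_land=32.285, impact vy=-15.451
  bounce: vy ← 0.77·15.451 = 11.897
Arc 3: start y=0.000, vy=11.897 → t=2.379, apex=7.077, x_land=44.396, impact vy=-11.897
  bounce: vy ← 0.77·11.897 = 9.161
Arc 4: start y=0.000, vy=9.161 → t=1.832, apex=4.196, x_land=53.722, impact vy=-9.161
  bounce: vy ← 0.77·9.161 = 7.054

1 3.253 20.133 16.556
2 3.090 11.937 32.285
3 2.379 7.077 44.396
4 1.832 4.196 53.722
final: 53.722 7.054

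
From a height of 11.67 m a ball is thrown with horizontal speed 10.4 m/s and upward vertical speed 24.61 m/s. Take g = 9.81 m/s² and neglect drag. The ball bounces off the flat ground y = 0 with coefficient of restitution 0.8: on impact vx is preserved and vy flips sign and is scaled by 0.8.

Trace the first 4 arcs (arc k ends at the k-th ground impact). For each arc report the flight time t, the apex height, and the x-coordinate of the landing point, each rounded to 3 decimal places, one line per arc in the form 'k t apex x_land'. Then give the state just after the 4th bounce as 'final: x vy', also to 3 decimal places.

Arc 1: start y=11.670, vy=24.610 → t=5.454, apex=42.539, x_land=56.717, impact vy=-28.890
  bounce: vy ← 0.8·28.890 = 23.112
Arc 2: start y=0.000, vy=23.112 → t=4.712, apex=27.225, x_land=105.721, impact vy=-23.112
  bounce: vy ← 0.8·23.112 = 18.489
Arc 3: start y=0.000, vy=18.489 → t=3.770, apex=17.424, x_land=144.924, impact vy=-18.489
  bounce: vy ← 0.8·18.489 = 14.792
Arc 4: start y=0.000, vy=14.792 → t=3.016, apex=11.151, x_land=176.286, impact vy=-14.792
  bounce: vy ← 0.8·14.792 = 11.833

1 5.454 42.539 56.717
2 4.712 27.225 105.721
3 3.770 17.424 144.924
4 3.016 11.151 176.286
final: 176.286 11.833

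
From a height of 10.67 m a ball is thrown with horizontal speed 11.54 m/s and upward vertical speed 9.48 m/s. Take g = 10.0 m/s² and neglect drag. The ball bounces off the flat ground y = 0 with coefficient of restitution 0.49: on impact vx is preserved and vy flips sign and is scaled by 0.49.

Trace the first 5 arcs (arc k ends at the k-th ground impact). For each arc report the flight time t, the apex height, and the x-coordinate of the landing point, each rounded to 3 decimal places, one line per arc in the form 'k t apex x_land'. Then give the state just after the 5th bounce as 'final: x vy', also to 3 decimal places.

Arc 1: start y=10.670, vy=9.480 → t=2.689, apex=15.164, x_land=31.036, impact vy=-17.415
  bounce: vy ← 0.49·17.415 = 8.533
Arc 2: start y=0.000, vy=8.533 → t=1.707, apex=3.641, x_land=50.731, impact vy=-8.533
  bounce: vy ← 0.49·8.533 = 4.181
Arc 3: start y=0.000, vy=4.181 → t=0.836, apex=0.874, x_land=60.381, impact vy=-4.181
  bounce: vy ← 0.49·4.181 = 2.049
Arc 4: start y=0.000, vy=2.049 → t=0.410, apex=0.210, x_land=65.110, impact vy=-2.049
  bounce: vy ← 0.49·2.049 = 1.004
Arc 5: start y=0.000, vy=1.004 → t=0.201, apex=0.050, x_land=67.427, impact vy=-1.004
  bounce: vy ← 0.49·1.004 = 0.492

1 2.689 15.164 31.036
2 1.707 3.641 50.731
3 0.836 0.874 60.381
4 0.410 0.210 65.110
5 0.201 0.050 67.427
final: 67.427 0.492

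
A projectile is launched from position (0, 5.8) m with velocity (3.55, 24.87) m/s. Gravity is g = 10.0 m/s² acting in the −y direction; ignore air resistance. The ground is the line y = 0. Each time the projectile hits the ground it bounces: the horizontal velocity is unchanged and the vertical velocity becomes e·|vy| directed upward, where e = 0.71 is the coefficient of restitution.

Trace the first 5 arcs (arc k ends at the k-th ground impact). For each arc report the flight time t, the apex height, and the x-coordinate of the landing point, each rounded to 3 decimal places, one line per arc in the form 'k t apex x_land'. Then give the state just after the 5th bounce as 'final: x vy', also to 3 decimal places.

1 5.197 36.726 18.450
2 3.848 18.513 32.112
3 2.732 9.333 41.812
4 1.940 4.705 48.699
5 1.377 2.372 53.589
final: 53.589 4.890

Arc 1: start y=5.800, vy=24.870 → t=5.197, apex=36.726, x_land=18.450, impact vy=-27.102
  bounce: vy ← 0.71·27.102 = 19.242
Arc 2: start y=0.000, vy=19.242 → t=3.848, apex=18.513, x_land=32.112, impact vy=-19.242
  bounce: vy ← 0.71·19.242 = 13.662
Arc 3: start y=0.000, vy=13.662 → t=2.732, apex=9.333, x_land=41.812, impact vy=-13.662
  bounce: vy ← 0.71·13.662 = 9.700
Arc 4: start y=0.000, vy=9.700 → t=1.940, apex=4.705, x_land=48.699, impact vy=-9.700
  bounce: vy ← 0.71·9.700 = 6.887
Arc 5: start y=0.000, vy=6.887 → t=1.377, apex=2.372, x_land=53.589, impact vy=-6.887
  bounce: vy ← 0.71·6.887 = 4.890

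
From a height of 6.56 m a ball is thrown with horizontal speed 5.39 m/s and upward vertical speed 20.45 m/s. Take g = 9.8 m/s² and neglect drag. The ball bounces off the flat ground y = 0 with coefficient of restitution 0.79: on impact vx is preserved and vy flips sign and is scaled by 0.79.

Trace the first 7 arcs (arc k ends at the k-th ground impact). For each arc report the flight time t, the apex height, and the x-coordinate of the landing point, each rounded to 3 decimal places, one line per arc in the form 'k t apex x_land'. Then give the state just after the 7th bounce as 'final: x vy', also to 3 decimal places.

Arc 1: start y=6.560, vy=20.450 → t=4.473, apex=27.897, x_land=24.108, impact vy=-23.383
  bounce: vy ← 0.79·23.383 = 18.473
Arc 2: start y=0.000, vy=18.473 → t=3.770, apex=17.410, x_land=44.428, impact vy=-18.473
  bounce: vy ← 0.79·18.473 = 14.594
Arc 3: start y=0.000, vy=14.594 → t=2.978, apex=10.866, x_land=60.481, impact vy=-14.594
  bounce: vy ← 0.79·14.594 = 11.529
Arc 4: start y=0.000, vy=11.529 → t=2.353, apex=6.781, x_land=73.163, impact vy=-11.529
  bounce: vy ← 0.79·11.529 = 9.108
Arc 5: start y=0.000, vy=9.108 → t=1.859, apex=4.232, x_land=83.182, impact vy=-9.108
  bounce: vy ← 0.79·9.108 = 7.195
Arc 6: start y=0.000, vy=7.195 → t=1.468, apex=2.641, x_land=91.096, impact vy=-7.195
  bounce: vy ← 0.79·7.195 = 5.684
Arc 7: start y=0.000, vy=5.684 → t=1.160, apex=1.648, x_land=97.349, impact vy=-5.684
  bounce: vy ← 0.79·5.684 = 4.491

1 4.473 27.897 24.108
2 3.770 17.410 44.428
3 2.978 10.866 60.481
4 2.353 6.781 73.163
5 1.859 4.232 83.182
6 1.468 2.641 91.096
7 1.160 1.648 97.349
final: 97.349 4.491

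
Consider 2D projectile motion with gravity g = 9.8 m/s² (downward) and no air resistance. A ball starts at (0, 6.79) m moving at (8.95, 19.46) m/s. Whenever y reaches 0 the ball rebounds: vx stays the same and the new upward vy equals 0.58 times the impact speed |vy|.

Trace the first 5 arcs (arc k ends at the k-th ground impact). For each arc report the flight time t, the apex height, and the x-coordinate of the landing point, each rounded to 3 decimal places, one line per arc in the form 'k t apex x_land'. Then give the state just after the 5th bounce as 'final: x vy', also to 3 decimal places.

Arc 1: start y=6.790, vy=19.460 → t=4.294, apex=26.111, x_land=38.432, impact vy=-22.622
  bounce: vy ← 0.58·22.622 = 13.121
Arc 2: start y=0.000, vy=13.121 → t=2.678, apex=8.784, x_land=62.398, impact vy=-13.121
  bounce: vy ← 0.58·13.121 = 7.610
Arc 3: start y=0.000, vy=7.610 → t=1.553, apex=2.955, x_land=76.299, impact vy=-7.610
  bounce: vy ← 0.58·7.610 = 4.414
Arc 4: start y=0.000, vy=4.414 → t=0.901, apex=0.994, x_land=84.361, impact vy=-4.414
  bounce: vy ← 0.58·4.414 = 2.560
Arc 5: start y=0.000, vy=2.560 → t=0.522, apex=0.334, x_land=89.037, impact vy=-2.560
  bounce: vy ← 0.58·2.560 = 1.485

1 4.294 26.111 38.432
2 2.678 8.784 62.398
3 1.553 2.955 76.299
4 0.901 0.994 84.361
5 0.522 0.334 89.037
final: 89.037 1.485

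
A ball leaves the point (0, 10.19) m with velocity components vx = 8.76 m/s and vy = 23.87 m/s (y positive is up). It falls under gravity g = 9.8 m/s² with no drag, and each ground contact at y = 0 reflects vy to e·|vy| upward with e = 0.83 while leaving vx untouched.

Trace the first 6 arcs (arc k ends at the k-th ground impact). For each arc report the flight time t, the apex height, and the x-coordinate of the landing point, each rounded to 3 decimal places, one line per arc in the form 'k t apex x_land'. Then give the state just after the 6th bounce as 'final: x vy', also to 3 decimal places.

1 5.266 39.260 46.133
2 4.699 27.046 87.294
3 3.900 18.632 121.458
4 3.237 12.836 149.814
5 2.687 8.843 173.350
6 2.230 6.092 192.885
final: 192.885 9.069

Arc 1: start y=10.190, vy=23.870 → t=5.266, apex=39.260, x_land=46.133, impact vy=-27.740
  bounce: vy ← 0.83·27.740 = 23.024
Arc 2: start y=0.000, vy=23.024 → t=4.699, apex=27.046, x_land=87.294, impact vy=-23.024
  bounce: vy ← 0.83·23.024 = 19.110
Arc 3: start y=0.000, vy=19.110 → t=3.900, apex=18.632, x_land=121.458, impact vy=-19.110
  bounce: vy ← 0.83·19.110 = 15.861
Arc 4: start y=0.000, vy=15.861 → t=3.237, apex=12.836, x_land=149.814, impact vy=-15.861
  bounce: vy ← 0.83·15.861 = 13.165
Arc 5: start y=0.000, vy=13.165 → t=2.687, apex=8.843, x_land=173.350, impact vy=-13.165
  bounce: vy ← 0.83·13.165 = 10.927
Arc 6: start y=0.000, vy=10.927 → t=2.230, apex=6.092, x_land=192.885, impact vy=-10.927
  bounce: vy ← 0.83·10.927 = 9.069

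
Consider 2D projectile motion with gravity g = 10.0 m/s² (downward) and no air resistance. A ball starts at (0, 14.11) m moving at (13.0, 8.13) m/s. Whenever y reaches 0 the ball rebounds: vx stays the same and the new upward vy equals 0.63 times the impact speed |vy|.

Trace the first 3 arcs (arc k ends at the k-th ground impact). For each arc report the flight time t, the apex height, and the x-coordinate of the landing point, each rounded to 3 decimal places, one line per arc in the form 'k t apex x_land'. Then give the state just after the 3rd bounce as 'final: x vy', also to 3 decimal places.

1 2.679 17.415 34.831
2 2.352 6.912 65.400
3 1.481 2.743 84.659
final: 84.659 4.667

Arc 1: start y=14.110, vy=8.130 → t=2.679, apex=17.415, x_land=34.831, impact vy=-18.663
  bounce: vy ← 0.63·18.663 = 11.758
Arc 2: start y=0.000, vy=11.758 → t=2.352, apex=6.912, x_land=65.400, impact vy=-11.758
  bounce: vy ← 0.63·11.758 = 7.407
Arc 3: start y=0.000, vy=7.407 → t=1.481, apex=2.743, x_land=84.659, impact vy=-7.407
  bounce: vy ← 0.63·7.407 = 4.667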